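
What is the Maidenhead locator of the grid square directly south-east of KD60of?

KD60pe

Longitude subsquare o = 14; +1 → 15 = p.
Latitude subsquare f = 5; −1 → 4 = e.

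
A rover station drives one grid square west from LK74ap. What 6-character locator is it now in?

Longitude subsquare a = 0; −1 → -1, wraps to 23 = x, carry into square.
Longitude square 7; −1 → 6.
The latitude characters are unchanged.

LK64xp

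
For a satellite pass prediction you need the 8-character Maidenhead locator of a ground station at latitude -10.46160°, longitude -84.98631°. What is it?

EH79mm19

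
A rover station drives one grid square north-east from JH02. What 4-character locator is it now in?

Longitude square 0; +1 → 1.
Latitude square 2; +1 → 3.

JH13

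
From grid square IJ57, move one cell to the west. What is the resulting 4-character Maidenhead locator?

IJ47

Longitude square 5; −1 → 4.
The latitude characters are unchanged.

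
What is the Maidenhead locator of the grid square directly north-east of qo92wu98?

Longitude extended square 9; +1 → 10, wraps to 0, carry into subsquare.
Longitude subsquare w = 22; +1 → 23 = x.
Latitude extended square 8; +1 → 9.

QO92xu09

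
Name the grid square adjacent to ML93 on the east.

Longitude square 9; +1 → 10, wraps to 0, carry into field.
Longitude field M = 12; +1 → 13 = N.
The latitude characters are unchanged.

NL03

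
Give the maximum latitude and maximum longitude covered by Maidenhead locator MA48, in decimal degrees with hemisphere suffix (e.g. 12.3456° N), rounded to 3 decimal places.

81.000° S, 70.000° E

Field M=12, A=0: +12·20° lon, +0·10° lat → SW at lon 60°, lat -90°.
Square 4, 8: +4·2° lon, +8·1° lat → SW at lon 68°, lat -82°.
Cell spans 2° lon × 1° lat. NE corner is SW corner plus one full cell.
latitude 81.000° S, longitude 70.000° E.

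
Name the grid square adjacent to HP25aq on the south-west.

Longitude subsquare a = 0; −1 → -1, wraps to 23 = x, carry into square.
Longitude square 2; −1 → 1.
Latitude subsquare q = 16; −1 → 15 = p.

HP15xp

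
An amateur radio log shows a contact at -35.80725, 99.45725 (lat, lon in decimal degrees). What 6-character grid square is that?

Offset from 180°W / 90°S: lon 279.4572°, lat 54.1927°.
Field: lon ⌊279.4572/20⌋ = 13 → N; lat ⌊54.1927/10⌋ = 5 → F.
Square: lon ⌊19.4572/2⌋ = 9; lat ⌊4.1927/1⌋ = 4.
Subsquare: lon ⌊1.4572/0.0833333⌋ = 17 → r; lat ⌊0.1927/0.0416667⌋ = 4 → e.

NF94re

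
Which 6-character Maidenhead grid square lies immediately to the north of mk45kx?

MK46ka

Latitude subsquare x = 23; +1 → 24, wraps to 0 = a, carry into square.
Latitude square 5; +1 → 6.
The longitude characters are unchanged.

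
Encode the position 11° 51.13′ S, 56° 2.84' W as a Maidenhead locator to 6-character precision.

GH18xd

Add 180° to longitude and 90° to latitude: 123.9527, 78.1478.
Field (20°×10°, letters A–R): lon ⌊123.9527/20⌋ = 6 → G; lat ⌊78.1478/10⌋ = 7 → H.
Square (2°×1°, digits 0–9): lon ⌊3.9527/2⌋ = 1; lat ⌊8.1478/1⌋ = 8.
Subsquare (5′×2.5′, letters a–x): lon ⌊1.9527/0.0833333⌋ = 23 → x; lat ⌊0.1478/0.0416667⌋ = 3 → d.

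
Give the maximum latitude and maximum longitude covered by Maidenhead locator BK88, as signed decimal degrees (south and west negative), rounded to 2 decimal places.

19.00, -142.00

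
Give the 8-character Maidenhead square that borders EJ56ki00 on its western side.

EJ56ji90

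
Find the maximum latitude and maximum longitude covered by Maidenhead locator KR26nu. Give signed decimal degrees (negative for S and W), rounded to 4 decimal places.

86.8750, 25.1667

Field K=10, R=17: +10·20° lon, +17·10° lat → SW at lon 20°, lat 80°.
Square 2, 6: +2·2° lon, +6·1° lat → SW at lon 24°, lat 86°.
Subsquare n=13, u=20: +13·0.0833333° lon, +20·0.0416667° lat → SW at lon 25.0833°, lat 86.8333°.
Cell spans 0.0833333° lon × 0.0416667° lat. NE corner is SW corner plus one full cell.
latitude 86.8750, longitude 25.1667.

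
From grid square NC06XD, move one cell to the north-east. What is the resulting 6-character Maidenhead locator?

NC16ae

Longitude subsquare x = 23; +1 → 24, wraps to 0 = a, carry into square.
Longitude square 0; +1 → 1.
Latitude subsquare d = 3; +1 → 4 = e.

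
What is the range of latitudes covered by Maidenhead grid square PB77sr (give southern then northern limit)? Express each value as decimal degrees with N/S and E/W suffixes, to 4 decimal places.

72.2917° S, 72.2500° S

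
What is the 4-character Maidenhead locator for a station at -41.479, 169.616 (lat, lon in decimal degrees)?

Add 180° to longitude and 90° to latitude: 349.62, 48.52.
Field (20°×10°, letters A–R): 349.62/20 → 17 → R, 48.52/10 → 4 → E; chars RE.
Square (2°×1°, digits 0–9): 9.62/2 → 4, 8.52/1 → 8; chars 48.

RE48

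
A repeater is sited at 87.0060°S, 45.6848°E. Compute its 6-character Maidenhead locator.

LA22ux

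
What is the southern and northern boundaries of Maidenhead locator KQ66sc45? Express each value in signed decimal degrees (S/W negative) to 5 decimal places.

Field K=10, Q=16: +10·20° lon, +16·10° lat → SW at lon 20°, lat 70°.
Square 6, 6: +6·2° lon, +6·1° lat → SW at lon 32°, lat 76°.
Subsquare s=18, c=2: +18·0.0833333° lon, +2·0.0416667° lat → SW at lon 33.5°, lat 76.0833°.
Extended square 4, 5: +4·0.00833333° lon, +5·0.00416667° lat → SW at lon 33.5333°, lat 76.1042°.
Cell spans 0.00833333° lon × 0.00416667° lat.
south 76.10417, north 76.10833.

76.10417, 76.10833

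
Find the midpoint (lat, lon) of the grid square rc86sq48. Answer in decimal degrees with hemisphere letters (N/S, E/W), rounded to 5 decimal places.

Field R=17, C=2: +17·20° lon, +2·10° lat → SW at lon 160°, lat -70°.
Square 8, 6: +8·2° lon, +6·1° lat → SW at lon 176°, lat -64°.
Subsquare s=18, q=16: +18·0.0833333° lon, +16·0.0416667° lat → SW at lon 177.5°, lat -63.3333°.
Extended square 4, 8: +4·0.00833333° lon, +8·0.00416667° lat → SW at lon 177.533°, lat -63.3°.
Cell spans 0.00833333° lon × 0.00416667° lat. Centre is SW corner plus half of each.
latitude 63.29792° S, longitude 177.53750° E.

63.29792° S, 177.53750° E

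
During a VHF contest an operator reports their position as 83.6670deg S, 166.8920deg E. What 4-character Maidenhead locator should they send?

RA36

Add 180° to longitude and 90° to latitude: 346.89, 6.33.
Field (20°×10°, letters A–R): lon ⌊346.89/20⌋ = 17 → R; lat ⌊6.33/10⌋ = 0 → A.
Square (2°×1°, digits 0–9): lon ⌊6.89/2⌋ = 3; lat ⌊6.33/1⌋ = 6.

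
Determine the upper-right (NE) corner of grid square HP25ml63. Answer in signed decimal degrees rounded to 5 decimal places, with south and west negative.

65.47500, -34.94167

Field H=7, P=15: +7·20° lon, +15·10° lat → SW at lon -40°, lat 60°.
Square 2, 5: +2·2° lon, +5·1° lat → SW at lon -36°, lat 65°.
Subsquare m=12, l=11: +12·0.0833333° lon, +11·0.0416667° lat → SW at lon -35°, lat 65.4583°.
Extended square 6, 3: +6·0.00833333° lon, +3·0.00416667° lat → SW at lon -34.95°, lat 65.4708°.
Cell spans 0.00833333° lon × 0.00416667° lat. NE corner is SW corner plus one full cell.
latitude 65.47500, longitude -34.94167.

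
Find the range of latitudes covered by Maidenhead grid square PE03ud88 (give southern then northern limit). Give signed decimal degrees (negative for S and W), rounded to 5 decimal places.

-46.84167, -46.83750

Field P=15, E=4: +15·20° lon, +4·10° lat → SW at lon 120°, lat -50°.
Square 0, 3: +0·2° lon, +3·1° lat → SW at lon 120°, lat -47°.
Subsquare u=20, d=3: +20·0.0833333° lon, +3·0.0416667° lat → SW at lon 121.667°, lat -46.875°.
Extended square 8, 8: +8·0.00833333° lon, +8·0.00416667° lat → SW at lon 121.733°, lat -46.8417°.
Cell spans 0.00833333° lon × 0.00416667° lat.
south -46.84167, north -46.83750.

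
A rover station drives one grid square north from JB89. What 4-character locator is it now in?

JC80

Latitude square 9; +1 → 10, wraps to 0, carry into field.
Latitude field B = 1; +1 → 2 = C.
The longitude characters are unchanged.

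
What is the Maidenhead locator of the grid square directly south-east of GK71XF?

GK81ae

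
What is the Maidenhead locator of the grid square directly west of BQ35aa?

BQ25xa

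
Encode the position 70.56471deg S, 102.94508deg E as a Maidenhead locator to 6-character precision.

OB19lk

Offset from 180°W / 90°S: lon 282.9451°, lat 19.4353°.
Field: lon ⌊282.9451/20⌋ = 14 → O; lat ⌊19.4353/10⌋ = 1 → B.
Square: lon ⌊2.9451/2⌋ = 1; lat ⌊9.4353/1⌋ = 9.
Subsquare: lon ⌊0.9451/0.0833333⌋ = 11 → l; lat ⌊0.4353/0.0416667⌋ = 10 → k.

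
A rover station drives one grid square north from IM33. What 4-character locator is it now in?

Latitude square 3; +1 → 4.
The longitude characters are unchanged.

IM34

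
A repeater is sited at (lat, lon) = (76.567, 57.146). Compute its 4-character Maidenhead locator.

LQ86

Shift to the Maidenhead origin (180°W, 90°S): lon 237.15, lat 166.57.
Field: lon ⌊237.15/20⌋ = 11 → L; lat ⌊166.57/10⌋ = 16 → Q.
Square: lon ⌊17.15/2⌋ = 8; lat ⌊6.57/1⌋ = 6.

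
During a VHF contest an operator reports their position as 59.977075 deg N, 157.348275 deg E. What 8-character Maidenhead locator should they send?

Shift to the Maidenhead origin (180°W, 90°S): lon 337.34828, lat 149.97708.
Field (20°×10°, letters A–R): lon ⌊337.34828/20⌋ = 16 → Q; lat ⌊149.97708/10⌋ = 14 → O.
Square (2°×1°, digits 0–9): lon ⌊17.34828/2⌋ = 8; lat ⌊9.97708/1⌋ = 9.
Subsquare (5′×2.5′, letters a–x): lon ⌊1.34828/0.0833333⌋ = 16 → q; lat ⌊0.97708/0.0416667⌋ = 23 → x.
Extended square (30″×15″, digits 0–9): lon ⌊0.01494/0.00833333⌋ = 1; lat ⌊0.01874/0.00416667⌋ = 4.

QO89qx14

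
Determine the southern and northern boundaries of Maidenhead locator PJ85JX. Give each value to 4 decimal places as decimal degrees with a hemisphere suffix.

Field P=15, J=9: +15·20° lon, +9·10° lat → SW at lon 120°, lat 0°.
Square 8, 5: +8·2° lon, +5·1° lat → SW at lon 136°, lat 5°.
Subsquare j=9, x=23: +9·0.0833333° lon, +23·0.0416667° lat → SW at lon 136.75°, lat 5.95833°.
Cell spans 0.0833333° lon × 0.0416667° lat.
south 5.9583° N, north 6.0000° N.

5.9583° N, 6.0000° N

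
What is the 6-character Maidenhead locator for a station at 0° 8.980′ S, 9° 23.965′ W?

II59hu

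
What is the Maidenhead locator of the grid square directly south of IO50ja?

IN59jx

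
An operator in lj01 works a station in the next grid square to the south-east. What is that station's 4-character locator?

LJ10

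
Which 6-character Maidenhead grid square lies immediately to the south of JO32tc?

JO32tb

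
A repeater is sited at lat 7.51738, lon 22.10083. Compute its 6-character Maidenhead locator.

KJ17bm

Offset from 180°W / 90°S: lon 202.1008°, lat 97.5174°.
Field (20°×10°, letters A–R): lon ⌊202.1008/20⌋ = 10 → K; lat ⌊97.5174/10⌋ = 9 → J.
Square (2°×1°, digits 0–9): lon ⌊2.1008/2⌋ = 1; lat ⌊7.5174/1⌋ = 7.
Subsquare (5′×2.5′, letters a–x): lon ⌊0.1008/0.0833333⌋ = 1 → b; lat ⌊0.5174/0.0416667⌋ = 12 → m.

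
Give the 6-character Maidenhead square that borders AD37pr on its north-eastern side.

AD37qs

Longitude subsquare p = 15; +1 → 16 = q.
Latitude subsquare r = 17; +1 → 18 = s.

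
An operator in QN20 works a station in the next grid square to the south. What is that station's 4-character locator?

QM29

Latitude square 0; −1 → -1, wraps to 9, carry into field.
Latitude field N = 13; −1 → 12 = M.
The longitude characters are unchanged.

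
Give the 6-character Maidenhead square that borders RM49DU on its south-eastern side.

Longitude subsquare d = 3; +1 → 4 = e.
Latitude subsquare u = 20; −1 → 19 = t.

RM49et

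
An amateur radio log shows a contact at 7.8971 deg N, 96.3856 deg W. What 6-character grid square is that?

EJ17tv

Shift to the Maidenhead origin (180°W, 90°S): lon 83.6144, lat 97.8971.
Field (20°×10°, letters A–R): 83.6144/20 → 4 → E, 97.8971/10 → 9 → J; chars EJ.
Square (2°×1°, digits 0–9): 3.6144/2 → 1, 7.8971/1 → 7; chars 17.
Subsquare (5′×2.5′, letters a–x): 1.6144/0.0833333 → 19 → t, 0.8971/0.0416667 → 21 → v; chars tv.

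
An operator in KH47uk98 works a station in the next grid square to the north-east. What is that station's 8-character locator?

KH47vk09

Longitude extended square 9; +1 → 10, wraps to 0, carry into subsquare.
Longitude subsquare u = 20; +1 → 21 = v.
Latitude extended square 8; +1 → 9.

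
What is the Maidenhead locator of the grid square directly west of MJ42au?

MJ32xu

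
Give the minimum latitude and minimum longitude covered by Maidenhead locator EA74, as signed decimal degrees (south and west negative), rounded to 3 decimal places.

Field E=4, A=0: +4·20° lon, +0·10° lat → SW at lon -100°, lat -90°.
Square 7, 4: +7·2° lon, +4·1° lat → SW at lon -86°, lat -86°.
latitude -86.000, longitude -86.000.

-86.000, -86.000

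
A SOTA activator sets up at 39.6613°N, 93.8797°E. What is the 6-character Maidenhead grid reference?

NM69wp

Shift to the Maidenhead origin (180°W, 90°S): lon 273.8797, lat 129.6613.
Field: 273.8797/20 → 13 → N, 129.6613/10 → 12 → M; chars NM.
Square: 13.8797/2 → 6, 9.6613/1 → 9; chars 69.
Subsquare: 1.8797/0.0833333 → 22 → w, 0.6613/0.0416667 → 15 → p; chars wp.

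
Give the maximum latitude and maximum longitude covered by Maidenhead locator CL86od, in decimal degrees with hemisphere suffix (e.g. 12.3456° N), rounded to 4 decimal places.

26.1667° N, 122.7500° W

Field C=2, L=11: +2·20° lon, +11·10° lat → SW at lon -140°, lat 20°.
Square 8, 6: +8·2° lon, +6·1° lat → SW at lon -124°, lat 26°.
Subsquare o=14, d=3: +14·0.0833333° lon, +3·0.0416667° lat → SW at lon -122.833°, lat 26.125°.
Cell spans 0.0833333° lon × 0.0416667° lat. NE corner is SW corner plus one full cell.
latitude 26.1667° N, longitude 122.7500° W.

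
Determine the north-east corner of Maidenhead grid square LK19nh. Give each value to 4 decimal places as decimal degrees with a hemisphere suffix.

19.3333° N, 43.1667° E

Field L=11, K=10: +11·20° lon, +10·10° lat → SW at lon 40°, lat 10°.
Square 1, 9: +1·2° lon, +9·1° lat → SW at lon 42°, lat 19°.
Subsquare n=13, h=7: +13·0.0833333° lon, +7·0.0416667° lat → SW at lon 43.0833°, lat 19.2917°.
Cell spans 0.0833333° lon × 0.0416667° lat. NE corner is SW corner plus one full cell.
latitude 19.3333° N, longitude 43.1667° E.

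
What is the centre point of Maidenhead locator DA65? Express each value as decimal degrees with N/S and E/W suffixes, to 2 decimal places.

Field D=3, A=0: +3·20° lon, +0·10° lat → SW at lon -120°, lat -90°.
Square 6, 5: +6·2° lon, +5·1° lat → SW at lon -108°, lat -85°.
Cell spans 2° lon × 1° lat. Centre is SW corner plus half of each.
latitude 84.50° S, longitude 107.00° W.

84.50° S, 107.00° W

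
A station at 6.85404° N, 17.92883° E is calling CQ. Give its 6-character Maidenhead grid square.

Add 180° to longitude and 90° to latitude: 197.9288, 96.8540.
Field (20°×10°, letters A–R): lon ⌊197.9288/20⌋ = 9 → J; lat ⌊96.8540/10⌋ = 9 → J.
Square (2°×1°, digits 0–9): lon ⌊17.9288/2⌋ = 8; lat ⌊6.8540/1⌋ = 6.
Subsquare (5′×2.5′, letters a–x): lon ⌊1.9288/0.0833333⌋ = 23 → x; lat ⌊0.8540/0.0416667⌋ = 20 → u.

JJ86xu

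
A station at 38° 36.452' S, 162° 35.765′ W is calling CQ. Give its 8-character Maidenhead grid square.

Add 180° to longitude and 90° to latitude: 17.40392, 51.39247.
Field: 17.40392/20 → 0 → A, 51.39247/10 → 5 → F; chars AF.
Square: 17.40392/2 → 8, 1.39247/1 → 1; chars 81.
Subsquare: 1.40392/0.0833333 → 16 → q, 0.39247/0.0416667 → 9 → j; chars qj.
Extended square: 0.07058/0.00833333 → 8, 0.01747/0.00416667 → 4; chars 84.

AF81qj84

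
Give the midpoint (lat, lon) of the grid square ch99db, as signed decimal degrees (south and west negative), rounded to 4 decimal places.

-10.9375, -121.7083

Field C=2, H=7: +2·20° lon, +7·10° lat → SW at lon -140°, lat -20°.
Square 9, 9: +9·2° lon, +9·1° lat → SW at lon -122°, lat -11°.
Subsquare d=3, b=1: +3·0.0833333° lon, +1·0.0416667° lat → SW at lon -121.75°, lat -10.9583°.
Cell spans 0.0833333° lon × 0.0416667° lat. Centre is SW corner plus half of each.
latitude -10.9375, longitude -121.7083.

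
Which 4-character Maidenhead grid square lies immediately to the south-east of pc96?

QC05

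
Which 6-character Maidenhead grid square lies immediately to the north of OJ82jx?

Latitude subsquare x = 23; +1 → 24, wraps to 0 = a, carry into square.
Latitude square 2; +1 → 3.
The longitude characters are unchanged.

OJ83ja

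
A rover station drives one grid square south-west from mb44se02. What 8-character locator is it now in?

Longitude extended square 0; −1 → -1, wraps to 9, carry into subsquare.
Longitude subsquare s = 18; −1 → 17 = r.
Latitude extended square 2; −1 → 1.

MB44re91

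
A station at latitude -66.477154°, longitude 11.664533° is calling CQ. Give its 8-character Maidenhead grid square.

Shift to the Maidenhead origin (180°W, 90°S): lon 191.66453, lat 23.52285.
Field (20°×10°, letters A–R): lon ⌊191.66453/20⌋ = 9 → J; lat ⌊23.52285/10⌋ = 2 → C.
Square (2°×1°, digits 0–9): lon ⌊11.66453/2⌋ = 5; lat ⌊3.52285/1⌋ = 3.
Subsquare (5′×2.5′, letters a–x): lon ⌊1.66453/0.0833333⌋ = 19 → t; lat ⌊0.52285/0.0416667⌋ = 12 → m.
Extended square (30″×15″, digits 0–9): lon ⌊0.08120/0.00833333⌋ = 9; lat ⌊0.02285/0.00416667⌋ = 5.

JC53tm95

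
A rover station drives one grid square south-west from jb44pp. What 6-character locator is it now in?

JB44oo

Longitude subsquare p = 15; −1 → 14 = o.
Latitude subsquare p = 15; −1 → 14 = o.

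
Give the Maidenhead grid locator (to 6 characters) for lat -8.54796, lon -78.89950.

Offset from 180°W / 90°S: lon 101.1005°, lat 81.4520°.
Field: lon ⌊101.1005/20⌋ = 5 → F; lat ⌊81.4520/10⌋ = 8 → I.
Square: lon ⌊1.1005/2⌋ = 0; lat ⌊1.4520/1⌋ = 1.
Subsquare: lon ⌊1.1005/0.0833333⌋ = 13 → n; lat ⌊0.4520/0.0416667⌋ = 10 → k.

FI01nk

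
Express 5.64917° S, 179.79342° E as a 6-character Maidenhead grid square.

RI94vi

Add 180° to longitude and 90° to latitude: 359.7934, 84.3508.
Field: 359.7934/20 → 17 → R, 84.3508/10 → 8 → I; chars RI.
Square: 19.7934/2 → 9, 4.3508/1 → 4; chars 94.
Subsquare: 1.7934/0.0833333 → 21 → v, 0.3508/0.0416667 → 8 → i; chars vi.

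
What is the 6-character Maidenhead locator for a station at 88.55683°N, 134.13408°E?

Offset from 180°W / 90°S: lon 314.1341°, lat 178.5568°.
Field: 314.1341/20 → 15 → P, 178.5568/10 → 17 → R; chars PR.
Square: 14.1341/2 → 7, 8.5568/1 → 8; chars 78.
Subsquare: 0.1341/0.0833333 → 1 → b, 0.5568/0.0416667 → 13 → n; chars bn.

PR78bn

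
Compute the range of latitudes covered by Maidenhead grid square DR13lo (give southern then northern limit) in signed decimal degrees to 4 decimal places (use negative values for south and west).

Field D=3, R=17: +3·20° lon, +17·10° lat → SW at lon -120°, lat 80°.
Square 1, 3: +1·2° lon, +3·1° lat → SW at lon -118°, lat 83°.
Subsquare l=11, o=14: +11·0.0833333° lon, +14·0.0416667° lat → SW at lon -117.083°, lat 83.5833°.
Cell spans 0.0833333° lon × 0.0416667° lat.
south 83.5833, north 83.6250.

83.5833, 83.6250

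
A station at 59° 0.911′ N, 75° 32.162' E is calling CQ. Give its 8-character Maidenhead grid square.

Add 180° to longitude and 90° to latitude: 255.53603, 149.01518.
Field (20°×10°, letters A–R): 255.53603/20 → 12 → M, 149.01518/10 → 14 → O; chars MO.
Square (2°×1°, digits 0–9): 15.53603/2 → 7, 9.01518/1 → 9; chars 79.
Subsquare (5′×2.5′, letters a–x): 1.53603/0.0833333 → 18 → s, 0.01518/0.0416667 → 0 → a; chars sa.
Extended square (30″×15″, digits 0–9): 0.03603/0.00833333 → 4, 0.01518/0.00416667 → 3; chars 43.

MO79sa43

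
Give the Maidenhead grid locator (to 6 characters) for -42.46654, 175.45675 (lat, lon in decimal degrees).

Add 180° to longitude and 90° to latitude: 355.4567, 47.5335.
Field: 355.4567/20 → 17 → R, 47.5335/10 → 4 → E; chars RE.
Square: 15.4567/2 → 7, 7.5335/1 → 7; chars 77.
Subsquare: 1.4567/0.0833333 → 17 → r, 0.5335/0.0416667 → 12 → m; chars rm.

RE77rm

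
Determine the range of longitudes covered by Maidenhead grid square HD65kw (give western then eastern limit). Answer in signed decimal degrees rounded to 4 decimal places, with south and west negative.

-27.1667, -27.0833

Field H=7, D=3: +7·20° lon, +3·10° lat → SW at lon -40°, lat -60°.
Square 6, 5: +6·2° lon, +5·1° lat → SW at lon -28°, lat -55°.
Subsquare k=10, w=22: +10·0.0833333° lon, +22·0.0416667° lat → SW at lon -27.1667°, lat -54.0833°.
Cell spans 0.0833333° lon × 0.0416667° lat.
west -27.1667, east -27.0833.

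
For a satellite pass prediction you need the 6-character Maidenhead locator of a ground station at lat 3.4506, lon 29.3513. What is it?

Shift to the Maidenhead origin (180°W, 90°S): lon 209.3513, lat 93.4506.
Field (20°×10°, letters A–R): 209.3513/20 → 10 → K, 93.4506/10 → 9 → J; chars KJ.
Square (2°×1°, digits 0–9): 9.3513/2 → 4, 3.4506/1 → 3; chars 43.
Subsquare (5′×2.5′, letters a–x): 1.3513/0.0833333 → 16 → q, 0.4506/0.0416667 → 10 → k; chars qk.

KJ43qk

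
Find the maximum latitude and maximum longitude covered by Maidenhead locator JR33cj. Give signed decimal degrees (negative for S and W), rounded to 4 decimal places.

83.4167, 6.2500

Field J=9, R=17: +9·20° lon, +17·10° lat → SW at lon 0°, lat 80°.
Square 3, 3: +3·2° lon, +3·1° lat → SW at lon 6°, lat 83°.
Subsquare c=2, j=9: +2·0.0833333° lon, +9·0.0416667° lat → SW at lon 6.16667°, lat 83.375°.
Cell spans 0.0833333° lon × 0.0416667° lat. NE corner is SW corner plus one full cell.
latitude 83.4167, longitude 6.2500.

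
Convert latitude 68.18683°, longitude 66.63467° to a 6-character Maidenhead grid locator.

MP38he

Offset from 180°W / 90°S: lon 246.6347°, lat 158.1868°.
Field (20°×10°, letters A–R): lon ⌊246.6347/20⌋ = 12 → M; lat ⌊158.1868/10⌋ = 15 → P.
Square (2°×1°, digits 0–9): lon ⌊6.6347/2⌋ = 3; lat ⌊8.1868/1⌋ = 8.
Subsquare (5′×2.5′, letters a–x): lon ⌊0.6347/0.0833333⌋ = 7 → h; lat ⌊0.1868/0.0416667⌋ = 4 → e.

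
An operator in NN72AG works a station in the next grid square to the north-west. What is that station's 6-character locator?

NN62xh

Longitude subsquare a = 0; −1 → -1, wraps to 23 = x, carry into square.
Longitude square 7; −1 → 6.
Latitude subsquare g = 6; +1 → 7 = h.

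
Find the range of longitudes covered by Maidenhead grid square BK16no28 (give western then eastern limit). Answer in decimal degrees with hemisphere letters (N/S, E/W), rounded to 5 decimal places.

Field B=1, K=10: +1·20° lon, +10·10° lat → SW at lon -160°, lat 10°.
Square 1, 6: +1·2° lon, +6·1° lat → SW at lon -158°, lat 16°.
Subsquare n=13, o=14: +13·0.0833333° lon, +14·0.0416667° lat → SW at lon -156.917°, lat 16.5833°.
Extended square 2, 8: +2·0.00833333° lon, +8·0.00416667° lat → SW at lon -156.9°, lat 16.6167°.
Cell spans 0.00833333° lon × 0.00416667° lat.
west 156.90000° W, east 156.89167° W.

156.90000° W, 156.89167° W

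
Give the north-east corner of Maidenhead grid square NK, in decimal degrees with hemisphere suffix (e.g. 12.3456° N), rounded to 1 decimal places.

20.0° N, 100.0° E

Field N=13, K=10: +13·20° lon, +10·10° lat → SW at lon 80°, lat 10°.
Cell spans 20° lon × 10° lat. NE corner is SW corner plus one full cell.
latitude 20.0° N, longitude 100.0° E.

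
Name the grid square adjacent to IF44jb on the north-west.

Longitude subsquare j = 9; −1 → 8 = i.
Latitude subsquare b = 1; +1 → 2 = c.

IF44ic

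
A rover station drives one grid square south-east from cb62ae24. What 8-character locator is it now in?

CB62ae33

Longitude extended square 2; +1 → 3.
Latitude extended square 4; −1 → 3.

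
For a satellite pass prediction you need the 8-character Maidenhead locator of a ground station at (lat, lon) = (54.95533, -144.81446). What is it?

Shift to the Maidenhead origin (180°W, 90°S): lon 35.18554, lat 144.95533.
Field (20°×10°, letters A–R): 35.18554/20 → 1 → B, 144.95533/10 → 14 → O; chars BO.
Square (2°×1°, digits 0–9): 15.18554/2 → 7, 4.95533/1 → 4; chars 74.
Subsquare (5′×2.5′, letters a–x): 1.18554/0.0833333 → 14 → o, 0.95533/0.0416667 → 22 → w; chars ow.
Extended square (30″×15″, digits 0–9): 0.01887/0.00833333 → 2, 0.03866/0.00416667 → 9; chars 29.

BO74ow29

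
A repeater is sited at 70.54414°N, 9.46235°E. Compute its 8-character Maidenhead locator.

Add 180° to longitude and 90° to latitude: 189.46235, 160.54414.
Field: lon ⌊189.46235/20⌋ = 9 → J; lat ⌊160.54414/10⌋ = 16 → Q.
Square: lon ⌊9.46235/2⌋ = 4; lat ⌊0.54414/1⌋ = 0.
Subsquare: lon ⌊1.46235/0.0833333⌋ = 17 → r; lat ⌊0.54414/0.0416667⌋ = 13 → n.
Extended square: lon ⌊0.04568/0.00833333⌋ = 5; lat ⌊0.00247/0.00416667⌋ = 0.

JQ40rn50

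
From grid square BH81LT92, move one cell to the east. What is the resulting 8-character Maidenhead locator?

BH81mt02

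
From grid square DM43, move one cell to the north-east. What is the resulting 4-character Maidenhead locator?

Longitude square 4; +1 → 5.
Latitude square 3; +1 → 4.

DM54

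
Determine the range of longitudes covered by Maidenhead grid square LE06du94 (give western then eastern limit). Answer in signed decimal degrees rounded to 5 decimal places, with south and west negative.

40.32500, 40.33333

Field L=11, E=4: +11·20° lon, +4·10° lat → SW at lon 40°, lat -50°.
Square 0, 6: +0·2° lon, +6·1° lat → SW at lon 40°, lat -44°.
Subsquare d=3, u=20: +3·0.0833333° lon, +20·0.0416667° lat → SW at lon 40.25°, lat -43.1667°.
Extended square 9, 4: +9·0.00833333° lon, +4·0.00416667° lat → SW at lon 40.325°, lat -43.15°.
Cell spans 0.00833333° lon × 0.00416667° lat.
west 40.32500, east 40.33333.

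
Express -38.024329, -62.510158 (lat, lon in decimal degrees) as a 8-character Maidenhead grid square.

Shift to the Maidenhead origin (180°W, 90°S): lon 117.48984, lat 51.97567.
Field (20°×10°, letters A–R): 117.48984/20 → 5 → F, 51.97567/10 → 5 → F; chars FF.
Square (2°×1°, digits 0–9): 17.48984/2 → 8, 1.97567/1 → 1; chars 81.
Subsquare (5′×2.5′, letters a–x): 1.48984/0.0833333 → 17 → r, 0.97567/0.0416667 → 23 → x; chars rx.
Extended square (30″×15″, digits 0–9): 0.07318/0.00833333 → 8, 0.01734/0.00416667 → 4; chars 84.

FF81rx84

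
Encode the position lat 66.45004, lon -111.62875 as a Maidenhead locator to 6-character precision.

DP46ek

Add 180° to longitude and 90° to latitude: 68.3713, 156.4500.
Field (20°×10°, letters A–R): 68.3713/20 → 3 → D, 156.4500/10 → 15 → P; chars DP.
Square (2°×1°, digits 0–9): 8.3713/2 → 4, 6.4500/1 → 6; chars 46.
Subsquare (5′×2.5′, letters a–x): 0.3713/0.0833333 → 4 → e, 0.4500/0.0416667 → 10 → k; chars ek.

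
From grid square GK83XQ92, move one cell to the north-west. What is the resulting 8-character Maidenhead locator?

GK83xq83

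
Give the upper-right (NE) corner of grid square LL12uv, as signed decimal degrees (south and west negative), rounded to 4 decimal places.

22.9167, 43.7500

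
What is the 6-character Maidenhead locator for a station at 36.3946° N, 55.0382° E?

LM76mj

Offset from 180°W / 90°S: lon 235.0382°, lat 126.3946°.
Field: lon ⌊235.0382/20⌋ = 11 → L; lat ⌊126.3946/10⌋ = 12 → M.
Square: lon ⌊15.0382/2⌋ = 7; lat ⌊6.3946/1⌋ = 6.
Subsquare: lon ⌊1.0382/0.0833333⌋ = 12 → m; lat ⌊0.3946/0.0416667⌋ = 9 → j.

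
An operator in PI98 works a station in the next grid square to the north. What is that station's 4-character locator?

Latitude square 8; +1 → 9.
The longitude characters are unchanged.

PI99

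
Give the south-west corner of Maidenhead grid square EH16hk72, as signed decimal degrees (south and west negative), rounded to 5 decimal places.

-13.57500, -97.35833

Field E=4, H=7: +4·20° lon, +7·10° lat → SW at lon -100°, lat -20°.
Square 1, 6: +1·2° lon, +6·1° lat → SW at lon -98°, lat -14°.
Subsquare h=7, k=10: +7·0.0833333° lon, +10·0.0416667° lat → SW at lon -97.4167°, lat -13.5833°.
Extended square 7, 2: +7·0.00833333° lon, +2·0.00416667° lat → SW at lon -97.3583°, lat -13.575°.
latitude -13.57500, longitude -97.35833.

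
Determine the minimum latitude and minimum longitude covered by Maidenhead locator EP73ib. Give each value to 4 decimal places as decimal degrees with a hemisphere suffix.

63.0417° N, 85.3333° W

Field E=4, P=15: +4·20° lon, +15·10° lat → SW at lon -100°, lat 60°.
Square 7, 3: +7·2° lon, +3·1° lat → SW at lon -86°, lat 63°.
Subsquare i=8, b=1: +8·0.0833333° lon, +1·0.0416667° lat → SW at lon -85.3333°, lat 63.0417°.
latitude 63.0417° N, longitude 85.3333° W.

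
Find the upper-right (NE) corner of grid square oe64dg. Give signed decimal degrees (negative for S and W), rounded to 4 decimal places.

-45.7083, 112.3333

Field O=14, E=4: +14·20° lon, +4·10° lat → SW at lon 100°, lat -50°.
Square 6, 4: +6·2° lon, +4·1° lat → SW at lon 112°, lat -46°.
Subsquare d=3, g=6: +3·0.0833333° lon, +6·0.0416667° lat → SW at lon 112.25°, lat -45.75°.
Cell spans 0.0833333° lon × 0.0416667° lat. NE corner is SW corner plus one full cell.
latitude -45.7083, longitude 112.3333.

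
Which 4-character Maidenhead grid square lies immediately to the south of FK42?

FK41

Latitude square 2; −1 → 1.
The longitude characters are unchanged.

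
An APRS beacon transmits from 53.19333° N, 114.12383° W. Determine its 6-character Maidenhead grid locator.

DO23we

Add 180° to longitude and 90° to latitude: 65.8762, 143.1933.
Field (20°×10°, letters A–R): 65.8762/20 → 3 → D, 143.1933/10 → 14 → O; chars DO.
Square (2°×1°, digits 0–9): 5.8762/2 → 2, 3.1933/1 → 3; chars 23.
Subsquare (5′×2.5′, letters a–x): 1.8762/0.0833333 → 22 → w, 0.1933/0.0416667 → 4 → e; chars we.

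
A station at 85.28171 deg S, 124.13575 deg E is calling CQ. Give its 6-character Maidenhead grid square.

PA24br

Add 180° to longitude and 90° to latitude: 304.1358, 4.7183.
Field (20°×10°, letters A–R): lon ⌊304.1358/20⌋ = 15 → P; lat ⌊4.7183/10⌋ = 0 → A.
Square (2°×1°, digits 0–9): lon ⌊4.1358/2⌋ = 2; lat ⌊4.7183/1⌋ = 4.
Subsquare (5′×2.5′, letters a–x): lon ⌊0.1358/0.0833333⌋ = 1 → b; lat ⌊0.7183/0.0416667⌋ = 17 → r.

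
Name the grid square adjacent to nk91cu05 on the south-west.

NK91bu94

Longitude extended square 0; −1 → -1, wraps to 9, carry into subsquare.
Longitude subsquare c = 2; −1 → 1 = b.
Latitude extended square 5; −1 → 4.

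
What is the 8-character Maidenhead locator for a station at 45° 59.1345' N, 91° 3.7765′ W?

Add 180° to longitude and 90° to latitude: 88.93706, 135.98557.
Field: 88.93706/20 → 4 → E, 135.98557/10 → 13 → N; chars EN.
Square: 8.93706/2 → 4, 5.98557/1 → 5; chars 45.
Subsquare: 0.93706/0.0833333 → 11 → l, 0.98557/0.0416667 → 23 → x; chars lx.
Extended square: 0.02039/0.00833333 → 2, 0.02724/0.00416667 → 6; chars 26.

EN45lx26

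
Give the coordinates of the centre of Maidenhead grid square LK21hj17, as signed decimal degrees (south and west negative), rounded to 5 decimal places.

Field L=11, K=10: +11·20° lon, +10·10° lat → SW at lon 40°, lat 10°.
Square 2, 1: +2·2° lon, +1·1° lat → SW at lon 44°, lat 11°.
Subsquare h=7, j=9: +7·0.0833333° lon, +9·0.0416667° lat → SW at lon 44.5833°, lat 11.375°.
Extended square 1, 7: +1·0.00833333° lon, +7·0.00416667° lat → SW at lon 44.5917°, lat 11.4042°.
Cell spans 0.00833333° lon × 0.00416667° lat. Centre is SW corner plus half of each.
latitude 11.40625, longitude 44.59583.

11.40625, 44.59583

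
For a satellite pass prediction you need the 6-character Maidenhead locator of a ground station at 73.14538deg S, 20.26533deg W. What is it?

HB96uu

Shift to the Maidenhead origin (180°W, 90°S): lon 159.7347, lat 16.8546.
Field: 159.7347/20 → 7 → H, 16.8546/10 → 1 → B; chars HB.
Square: 19.7347/2 → 9, 6.8546/1 → 6; chars 96.
Subsquare: 1.7347/0.0833333 → 20 → u, 0.8546/0.0416667 → 20 → u; chars uu.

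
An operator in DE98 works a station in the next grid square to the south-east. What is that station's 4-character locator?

EE07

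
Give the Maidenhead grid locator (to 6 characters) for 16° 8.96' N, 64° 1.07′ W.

Add 180° to longitude and 90° to latitude: 115.9822, 106.1493.
Field (20°×10°, letters A–R): lon ⌊115.9822/20⌋ = 5 → F; lat ⌊106.1493/10⌋ = 10 → K.
Square (2°×1°, digits 0–9): lon ⌊15.9822/2⌋ = 7; lat ⌊6.1493/1⌋ = 6.
Subsquare (5′×2.5′, letters a–x): lon ⌊1.9822/0.0833333⌋ = 23 → x; lat ⌊0.1493/0.0416667⌋ = 3 → d.

FK76xd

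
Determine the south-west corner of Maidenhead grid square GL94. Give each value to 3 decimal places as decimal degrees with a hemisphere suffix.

Field G=6, L=11: +6·20° lon, +11·10° lat → SW at lon -60°, lat 20°.
Square 9, 4: +9·2° lon, +4·1° lat → SW at lon -42°, lat 24°.
latitude 24.000° N, longitude 42.000° W.

24.000° N, 42.000° W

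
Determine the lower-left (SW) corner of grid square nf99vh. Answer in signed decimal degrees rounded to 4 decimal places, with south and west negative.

-30.7083, 99.7500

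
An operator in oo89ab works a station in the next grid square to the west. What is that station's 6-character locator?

OO79xb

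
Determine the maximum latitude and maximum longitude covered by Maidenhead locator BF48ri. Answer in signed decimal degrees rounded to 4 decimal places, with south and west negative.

Field B=1, F=5: +1·20° lon, +5·10° lat → SW at lon -160°, lat -40°.
Square 4, 8: +4·2° lon, +8·1° lat → SW at lon -152°, lat -32°.
Subsquare r=17, i=8: +17·0.0833333° lon, +8·0.0416667° lat → SW at lon -150.583°, lat -31.6667°.
Cell spans 0.0833333° lon × 0.0416667° lat. NE corner is SW corner plus one full cell.
latitude -31.6250, longitude -150.5000.

-31.6250, -150.5000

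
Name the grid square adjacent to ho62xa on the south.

Latitude subsquare a = 0; −1 → -1, wraps to 23 = x, carry into square.
Latitude square 2; −1 → 1.
The longitude characters are unchanged.

HO61xx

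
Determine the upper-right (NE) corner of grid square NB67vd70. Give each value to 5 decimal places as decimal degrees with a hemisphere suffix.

Field N=13, B=1: +13·20° lon, +1·10° lat → SW at lon 80°, lat -80°.
Square 6, 7: +6·2° lon, +7·1° lat → SW at lon 92°, lat -73°.
Subsquare v=21, d=3: +21·0.0833333° lon, +3·0.0416667° lat → SW at lon 93.75°, lat -72.875°.
Extended square 7, 0: +7·0.00833333° lon, +0·0.00416667° lat → SW at lon 93.8083°, lat -72.875°.
Cell spans 0.00833333° lon × 0.00416667° lat. NE corner is SW corner plus one full cell.
latitude 72.87083° S, longitude 93.81667° E.

72.87083° S, 93.81667° E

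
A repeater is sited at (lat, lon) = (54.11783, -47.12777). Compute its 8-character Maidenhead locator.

GO64kc48

Offset from 180°W / 90°S: lon 132.87223°, lat 144.11783°.
Field (20°×10°, letters A–R): lon ⌊132.87223/20⌋ = 6 → G; lat ⌊144.11783/10⌋ = 14 → O.
Square (2°×1°, digits 0–9): lon ⌊12.87223/2⌋ = 6; lat ⌊4.11783/1⌋ = 4.
Subsquare (5′×2.5′, letters a–x): lon ⌊0.87223/0.0833333⌋ = 10 → k; lat ⌊0.11783/0.0416667⌋ = 2 → c.
Extended square (30″×15″, digits 0–9): lon ⌊0.03890/0.00833333⌋ = 4; lat ⌊0.03450/0.00416667⌋ = 8.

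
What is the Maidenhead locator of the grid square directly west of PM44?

PM34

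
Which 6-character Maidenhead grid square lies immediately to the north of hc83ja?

HC83jb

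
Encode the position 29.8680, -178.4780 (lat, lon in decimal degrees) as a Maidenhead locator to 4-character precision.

Offset from 180°W / 90°S: lon 1.52°, lat 119.87°.
Field (20°×10°, letters A–R): lon ⌊1.52/20⌋ = 0 → A; lat ⌊119.87/10⌋ = 11 → L.
Square (2°×1°, digits 0–9): lon ⌊1.52/2⌋ = 0; lat ⌊9.87/1⌋ = 9.

AL09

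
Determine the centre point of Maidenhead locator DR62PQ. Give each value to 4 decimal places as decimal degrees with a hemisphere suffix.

82.6875° N, 106.7083° W

Field D=3, R=17: +3·20° lon, +17·10° lat → SW at lon -120°, lat 80°.
Square 6, 2: +6·2° lon, +2·1° lat → SW at lon -108°, lat 82°.
Subsquare p=15, q=16: +15·0.0833333° lon, +16·0.0416667° lat → SW at lon -106.75°, lat 82.6667°.
Cell spans 0.0833333° lon × 0.0416667° lat. Centre is SW corner plus half of each.
latitude 82.6875° N, longitude 106.7083° W.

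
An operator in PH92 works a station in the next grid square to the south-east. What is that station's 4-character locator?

Longitude square 9; +1 → 10, wraps to 0, carry into field.
Longitude field P = 15; +1 → 16 = Q.
Latitude square 2; −1 → 1.

QH01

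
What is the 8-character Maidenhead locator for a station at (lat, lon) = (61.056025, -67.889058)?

Add 180° to longitude and 90° to latitude: 112.11094, 151.05603.
Field: lon ⌊112.11094/20⌋ = 5 → F; lat ⌊151.05603/10⌋ = 15 → P.
Square: lon ⌊12.11094/2⌋ = 6; lat ⌊1.05603/1⌋ = 1.
Subsquare: lon ⌊0.11094/0.0833333⌋ = 1 → b; lat ⌊0.05603/0.0416667⌋ = 1 → b.
Extended square: lon ⌊0.02761/0.00833333⌋ = 3; lat ⌊0.01436/0.00416667⌋ = 3.

FP61bb33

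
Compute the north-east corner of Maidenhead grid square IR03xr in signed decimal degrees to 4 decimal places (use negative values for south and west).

83.7500, -18.0000

Field I=8, R=17: +8·20° lon, +17·10° lat → SW at lon -20°, lat 80°.
Square 0, 3: +0·2° lon, +3·1° lat → SW at lon -20°, lat 83°.
Subsquare x=23, r=17: +23·0.0833333° lon, +17·0.0416667° lat → SW at lon -18.0833°, lat 83.7083°.
Cell spans 0.0833333° lon × 0.0416667° lat. NE corner is SW corner plus one full cell.
latitude 83.7500, longitude -18.0000.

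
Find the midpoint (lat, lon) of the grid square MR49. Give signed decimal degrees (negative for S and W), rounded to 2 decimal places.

89.50, 69.00

Field M=12, R=17: +12·20° lon, +17·10° lat → SW at lon 60°, lat 80°.
Square 4, 9: +4·2° lon, +9·1° lat → SW at lon 68°, lat 89°.
Cell spans 2° lon × 1° lat. Centre is SW corner plus half of each.
latitude 89.50, longitude 69.00.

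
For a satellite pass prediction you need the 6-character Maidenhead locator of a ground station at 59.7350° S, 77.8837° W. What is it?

FD10bg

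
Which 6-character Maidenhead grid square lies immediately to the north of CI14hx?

Latitude subsquare x = 23; +1 → 24, wraps to 0 = a, carry into square.
Latitude square 4; +1 → 5.
The longitude characters are unchanged.

CI15ha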